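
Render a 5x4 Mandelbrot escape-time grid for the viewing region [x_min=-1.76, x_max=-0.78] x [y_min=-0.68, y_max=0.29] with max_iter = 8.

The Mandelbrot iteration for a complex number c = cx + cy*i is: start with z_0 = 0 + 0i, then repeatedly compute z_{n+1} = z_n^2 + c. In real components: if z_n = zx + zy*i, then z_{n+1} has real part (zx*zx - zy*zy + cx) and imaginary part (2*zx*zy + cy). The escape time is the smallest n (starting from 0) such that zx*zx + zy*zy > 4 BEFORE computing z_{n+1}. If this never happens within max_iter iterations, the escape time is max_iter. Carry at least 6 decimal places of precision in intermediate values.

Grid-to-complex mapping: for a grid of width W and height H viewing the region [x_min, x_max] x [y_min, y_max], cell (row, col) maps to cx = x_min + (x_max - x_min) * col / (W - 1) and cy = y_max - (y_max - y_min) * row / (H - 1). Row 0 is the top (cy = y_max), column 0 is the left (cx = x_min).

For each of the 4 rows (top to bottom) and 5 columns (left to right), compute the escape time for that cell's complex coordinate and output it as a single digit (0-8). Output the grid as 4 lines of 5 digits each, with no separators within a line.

Answer: 45888
88888
34888
33345

Derivation:
(row=0, col=0): c = -1.7600 + 0.2900i → escape time 4
(row=0, col=1): c = -1.5150 + 0.2900i → escape time 5
(row=0, col=2): c = -1.2700 + 0.2900i → escape time 8
(row=0, col=3): c = -1.0250 + 0.2900i → escape time 8
(row=0, col=4): c = -0.7800 + 0.2900i → escape time 8
(row=1, col=0): c = -1.7600 + -0.0333i → escape time 8
(row=1, col=1): c = -1.5150 + -0.0333i → escape time 8
(row=1, col=2): c = -1.2700 + -0.0333i → escape time 8
(row=1, col=3): c = -1.0250 + -0.0333i → escape time 8
(row=1, col=4): c = -0.7800 + -0.0333i → escape time 8
(row=2, col=0): c = -1.7600 + -0.3567i → escape time 3
(row=2, col=1): c = -1.5150 + -0.3567i → escape time 4
(row=2, col=2): c = -1.2700 + -0.3567i → escape time 8
(row=2, col=3): c = -1.0250 + -0.3567i → escape time 8
(row=2, col=4): c = -0.7800 + -0.3567i → escape time 8
(row=3, col=0): c = -1.7600 + -0.6800i → escape time 3
(row=3, col=1): c = -1.5150 + -0.6800i → escape time 3
(row=3, col=2): c = -1.2700 + -0.6800i → escape time 3
(row=3, col=3): c = -1.0250 + -0.6800i → escape time 4
(row=3, col=4): c = -0.7800 + -0.6800i → escape time 5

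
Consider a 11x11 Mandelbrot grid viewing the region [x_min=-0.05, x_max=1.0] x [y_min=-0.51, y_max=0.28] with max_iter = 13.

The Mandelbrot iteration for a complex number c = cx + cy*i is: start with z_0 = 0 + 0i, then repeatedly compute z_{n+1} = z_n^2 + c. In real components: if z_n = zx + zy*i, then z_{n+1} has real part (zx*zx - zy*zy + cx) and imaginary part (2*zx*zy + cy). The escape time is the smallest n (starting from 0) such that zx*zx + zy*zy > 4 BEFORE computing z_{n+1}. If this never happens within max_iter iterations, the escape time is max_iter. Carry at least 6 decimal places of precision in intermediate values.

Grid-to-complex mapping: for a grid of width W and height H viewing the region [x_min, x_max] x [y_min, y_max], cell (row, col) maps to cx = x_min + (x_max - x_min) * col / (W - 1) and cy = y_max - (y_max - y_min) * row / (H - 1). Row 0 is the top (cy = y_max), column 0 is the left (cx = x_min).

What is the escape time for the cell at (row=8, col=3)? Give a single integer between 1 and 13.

Answer: 13

Derivation:
z_0 = 0 + 0i, c = 0.2650 + -0.3520i
Iter 1: z = 0.2650 + -0.3520i, |z|^2 = 0.1941
Iter 2: z = 0.2113 + -0.5386i, |z|^2 = 0.3347
Iter 3: z = 0.0196 + -0.5796i, |z|^2 = 0.3363
Iter 4: z = -0.0706 + -0.3747i, |z|^2 = 0.1454
Iter 5: z = 0.1296 + -0.2991i, |z|^2 = 0.1063
Iter 6: z = 0.1923 + -0.4295i, |z|^2 = 0.2215
Iter 7: z = 0.1175 + -0.5172i, |z|^2 = 0.2813
Iter 8: z = 0.0113 + -0.4736i, |z|^2 = 0.2244
Iter 9: z = 0.0409 + -0.3627i, |z|^2 = 0.1332
Iter 10: z = 0.1351 + -0.3816i, |z|^2 = 0.1639
Iter 11: z = 0.1376 + -0.4551i, |z|^2 = 0.2261
Iter 12: z = 0.0768 + -0.4773i, |z|^2 = 0.2337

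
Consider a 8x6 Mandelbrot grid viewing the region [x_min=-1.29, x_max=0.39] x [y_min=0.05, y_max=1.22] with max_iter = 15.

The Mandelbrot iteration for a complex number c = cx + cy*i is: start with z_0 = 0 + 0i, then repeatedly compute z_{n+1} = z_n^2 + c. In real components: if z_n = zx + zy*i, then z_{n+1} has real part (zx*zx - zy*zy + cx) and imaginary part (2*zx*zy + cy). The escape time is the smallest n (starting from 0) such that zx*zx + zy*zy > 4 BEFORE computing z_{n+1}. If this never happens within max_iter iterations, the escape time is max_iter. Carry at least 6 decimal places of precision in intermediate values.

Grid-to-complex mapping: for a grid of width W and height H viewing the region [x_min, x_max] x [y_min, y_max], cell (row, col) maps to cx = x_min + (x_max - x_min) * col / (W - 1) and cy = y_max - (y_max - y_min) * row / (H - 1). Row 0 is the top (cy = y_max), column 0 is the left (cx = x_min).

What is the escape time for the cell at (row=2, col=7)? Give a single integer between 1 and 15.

Answer: 4

Derivation:
z_0 = 0 + 0i, c = 0.3900 + 0.7520i
Iter 1: z = 0.3900 + 0.7520i, |z|^2 = 0.7176
Iter 2: z = -0.0234 + 1.3386i, |z|^2 = 1.7923
Iter 3: z = -1.4012 + 0.6893i, |z|^2 = 2.4385
Iter 4: z = 1.8782 + -1.1798i, |z|^2 = 4.9194
Escaped at iteration 4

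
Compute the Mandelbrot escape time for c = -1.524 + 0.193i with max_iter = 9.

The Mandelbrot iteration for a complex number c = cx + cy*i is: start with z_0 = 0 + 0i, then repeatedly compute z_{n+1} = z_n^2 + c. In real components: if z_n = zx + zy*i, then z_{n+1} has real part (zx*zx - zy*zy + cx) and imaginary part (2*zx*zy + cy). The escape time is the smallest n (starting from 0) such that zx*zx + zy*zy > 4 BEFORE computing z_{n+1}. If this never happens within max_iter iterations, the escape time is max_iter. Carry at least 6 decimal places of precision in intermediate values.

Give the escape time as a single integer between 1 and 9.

Answer: 5

Derivation:
z_0 = 0 + 0i, c = -1.5240 + 0.1930i
Iter 1: z = -1.5240 + 0.1930i, |z|^2 = 2.3598
Iter 2: z = 0.7613 + -0.3953i, |z|^2 = 0.7359
Iter 3: z = -1.1006 + -0.4089i, |z|^2 = 1.3785
Iter 4: z = -0.4798 + 1.0930i, |z|^2 = 1.4248
Iter 5: z = -2.4884 + -0.8558i, |z|^2 = 6.9245
Escaped at iteration 5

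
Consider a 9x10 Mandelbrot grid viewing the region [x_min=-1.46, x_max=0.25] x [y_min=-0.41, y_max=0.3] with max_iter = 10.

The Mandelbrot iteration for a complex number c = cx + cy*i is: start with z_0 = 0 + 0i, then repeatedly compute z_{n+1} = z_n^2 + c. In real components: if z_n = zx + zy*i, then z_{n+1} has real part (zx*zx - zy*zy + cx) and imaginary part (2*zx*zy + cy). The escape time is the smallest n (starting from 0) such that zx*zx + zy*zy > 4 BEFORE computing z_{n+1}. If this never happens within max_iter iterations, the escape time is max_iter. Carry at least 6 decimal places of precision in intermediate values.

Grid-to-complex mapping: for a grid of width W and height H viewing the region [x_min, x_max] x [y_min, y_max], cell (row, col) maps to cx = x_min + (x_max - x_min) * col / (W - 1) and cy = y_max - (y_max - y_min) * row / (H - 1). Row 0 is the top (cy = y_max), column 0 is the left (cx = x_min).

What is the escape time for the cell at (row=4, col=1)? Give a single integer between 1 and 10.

z_0 = 0 + 0i, c = -1.2462 + -0.0156i
Iter 1: z = -1.2462 + -0.0156i, |z|^2 = 1.5534
Iter 2: z = 0.3066 + 0.0232i, |z|^2 = 0.0946
Iter 3: z = -1.1528 + -0.0013i, |z|^2 = 1.3288
Iter 4: z = 0.0826 + -0.0125i, |z|^2 = 0.0070
Iter 5: z = -1.2396 + -0.0176i, |z|^2 = 1.5369
Iter 6: z = 0.2900 + 0.0281i, |z|^2 = 0.0849
Iter 7: z = -1.1629 + 0.0008i, |z|^2 = 1.3524
Iter 8: z = 0.1062 + -0.0173i, |z|^2 = 0.0116
Iter 9: z = -1.2353 + -0.0192i, |z|^2 = 1.5263

Answer: 10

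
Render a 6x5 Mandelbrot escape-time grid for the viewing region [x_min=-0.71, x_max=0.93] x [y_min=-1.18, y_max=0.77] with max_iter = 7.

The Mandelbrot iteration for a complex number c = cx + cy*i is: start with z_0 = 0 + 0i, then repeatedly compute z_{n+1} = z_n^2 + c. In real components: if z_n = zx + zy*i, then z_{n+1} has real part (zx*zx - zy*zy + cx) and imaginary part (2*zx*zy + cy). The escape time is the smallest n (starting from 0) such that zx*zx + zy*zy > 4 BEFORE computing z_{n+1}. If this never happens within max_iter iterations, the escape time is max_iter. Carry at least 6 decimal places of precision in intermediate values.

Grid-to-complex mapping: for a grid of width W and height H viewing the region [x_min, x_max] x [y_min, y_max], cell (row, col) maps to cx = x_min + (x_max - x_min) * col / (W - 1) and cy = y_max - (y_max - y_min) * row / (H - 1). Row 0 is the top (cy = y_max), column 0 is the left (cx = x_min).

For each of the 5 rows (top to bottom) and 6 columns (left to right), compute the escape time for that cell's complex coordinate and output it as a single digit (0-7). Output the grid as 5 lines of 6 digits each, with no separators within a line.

(row=0, col=0): c = -0.7100 + 0.7700i → escape time 4
(row=0, col=1): c = -0.3820 + 0.7700i → escape time 7
(row=0, col=2): c = -0.0540 + 0.7700i → escape time 7
(row=0, col=3): c = 0.2740 + 0.7700i → escape time 5
(row=0, col=4): c = 0.6020 + 0.7700i → escape time 3
(row=0, col=5): c = 0.9300 + 0.7700i → escape time 2
(row=1, col=0): c = -0.7100 + 0.2825i → escape time 7
(row=1, col=1): c = -0.3820 + 0.2825i → escape time 7
(row=1, col=2): c = -0.0540 + 0.2825i → escape time 7
(row=1, col=3): c = 0.2740 + 0.2825i → escape time 7
(row=1, col=4): c = 0.6020 + 0.2825i → escape time 4
(row=1, col=5): c = 0.9300 + 0.2825i → escape time 3
(row=2, col=0): c = -0.7100 + -0.2050i → escape time 7
(row=2, col=1): c = -0.3820 + -0.2050i → escape time 7
(row=2, col=2): c = -0.0540 + -0.2050i → escape time 7
(row=2, col=3): c = 0.2740 + -0.2050i → escape time 7
(row=2, col=4): c = 0.6020 + -0.2050i → escape time 4
(row=2, col=5): c = 0.9300 + -0.2050i → escape time 3
(row=3, col=0): c = -0.7100 + -0.6925i → escape time 5
(row=3, col=1): c = -0.3820 + -0.6925i → escape time 7
(row=3, col=2): c = -0.0540 + -0.6925i → escape time 7
(row=3, col=3): c = 0.2740 + -0.6925i → escape time 6
(row=3, col=4): c = 0.6020 + -0.6925i → escape time 3
(row=3, col=5): c = 0.9300 + -0.6925i → escape time 2
(row=4, col=0): c = -0.7100 + -1.1800i → escape time 3
(row=4, col=1): c = -0.3820 + -1.1800i → escape time 3
(row=4, col=2): c = -0.0540 + -1.1800i → escape time 3
(row=4, col=3): c = 0.2740 + -1.1800i → escape time 2
(row=4, col=4): c = 0.6020 + -1.1800i → escape time 2
(row=4, col=5): c = 0.9300 + -1.1800i → escape time 2

Answer: 477532
777743
777743
577632
333222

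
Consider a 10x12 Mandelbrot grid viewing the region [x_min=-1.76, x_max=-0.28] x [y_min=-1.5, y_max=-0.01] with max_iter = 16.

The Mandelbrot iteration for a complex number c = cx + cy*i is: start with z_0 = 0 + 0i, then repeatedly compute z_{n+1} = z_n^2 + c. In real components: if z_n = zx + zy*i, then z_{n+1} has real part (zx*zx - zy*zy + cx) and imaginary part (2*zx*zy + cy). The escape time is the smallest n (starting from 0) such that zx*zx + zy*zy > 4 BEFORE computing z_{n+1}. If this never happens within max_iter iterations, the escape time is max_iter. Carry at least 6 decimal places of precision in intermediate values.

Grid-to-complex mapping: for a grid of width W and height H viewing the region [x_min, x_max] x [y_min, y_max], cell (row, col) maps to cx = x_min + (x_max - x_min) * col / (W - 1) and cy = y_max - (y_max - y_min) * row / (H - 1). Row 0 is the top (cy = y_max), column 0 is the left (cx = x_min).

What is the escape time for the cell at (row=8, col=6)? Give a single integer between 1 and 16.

Answer: 3

Derivation:
z_0 = 0 + 0i, c = -0.7733 + -1.0936i
Iter 1: z = -0.7733 + -1.0936i, |z|^2 = 1.7941
Iter 2: z = -1.3713 + 0.5979i, |z|^2 = 2.2380
Iter 3: z = 0.7498 + -2.7333i, |z|^2 = 8.0334
Escaped at iteration 3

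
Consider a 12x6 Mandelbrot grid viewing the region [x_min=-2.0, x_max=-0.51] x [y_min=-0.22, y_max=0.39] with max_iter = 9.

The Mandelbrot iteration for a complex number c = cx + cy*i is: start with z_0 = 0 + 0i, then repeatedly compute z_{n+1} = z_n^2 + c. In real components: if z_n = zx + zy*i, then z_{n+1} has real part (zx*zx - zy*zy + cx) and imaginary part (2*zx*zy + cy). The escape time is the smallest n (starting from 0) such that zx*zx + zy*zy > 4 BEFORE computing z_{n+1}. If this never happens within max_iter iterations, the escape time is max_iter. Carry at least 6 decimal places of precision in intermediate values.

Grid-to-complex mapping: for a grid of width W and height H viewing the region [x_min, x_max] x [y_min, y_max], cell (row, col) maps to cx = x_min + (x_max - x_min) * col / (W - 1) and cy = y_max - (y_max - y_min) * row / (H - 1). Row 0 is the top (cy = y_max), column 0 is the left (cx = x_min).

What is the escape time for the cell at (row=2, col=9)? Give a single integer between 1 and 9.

z_0 = 0 + 0i, c = -0.7809 + 0.1460i
Iter 1: z = -0.7809 + 0.1460i, |z|^2 = 0.6311
Iter 2: z = -0.1924 + -0.0820i, |z|^2 = 0.0437
Iter 3: z = -0.7506 + 0.1776i, |z|^2 = 0.5950
Iter 4: z = -0.2490 + -0.1206i, |z|^2 = 0.0765
Iter 5: z = -0.7334 + 0.2060i, |z|^2 = 0.5804
Iter 6: z = -0.2854 + -0.1562i, |z|^2 = 0.1059
Iter 7: z = -0.7238 + 0.2352i, |z|^2 = 0.5793
Iter 8: z = -0.3123 + -0.1945i, |z|^2 = 0.1353

Answer: 9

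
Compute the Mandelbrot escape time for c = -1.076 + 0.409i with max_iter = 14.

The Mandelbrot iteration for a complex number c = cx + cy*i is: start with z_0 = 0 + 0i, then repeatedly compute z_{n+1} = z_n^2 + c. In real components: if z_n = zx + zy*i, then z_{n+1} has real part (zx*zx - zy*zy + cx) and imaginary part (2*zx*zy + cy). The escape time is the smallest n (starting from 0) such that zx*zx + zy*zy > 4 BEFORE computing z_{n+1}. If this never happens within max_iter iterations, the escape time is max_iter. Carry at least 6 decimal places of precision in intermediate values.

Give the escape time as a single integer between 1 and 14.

z_0 = 0 + 0i, c = -1.0760 + 0.4090i
Iter 1: z = -1.0760 + 0.4090i, |z|^2 = 1.3251
Iter 2: z = -0.0855 + -0.4712i, |z|^2 = 0.2293
Iter 3: z = -1.2907 + 0.4896i, |z|^2 = 1.9056
Iter 4: z = 0.3502 + -0.8548i, |z|^2 = 0.8533
Iter 5: z = -1.6840 + -0.1897i, |z|^2 = 2.8719
Iter 6: z = 1.7239 + 1.0478i, |z|^2 = 4.0698
Escaped at iteration 6

Answer: 6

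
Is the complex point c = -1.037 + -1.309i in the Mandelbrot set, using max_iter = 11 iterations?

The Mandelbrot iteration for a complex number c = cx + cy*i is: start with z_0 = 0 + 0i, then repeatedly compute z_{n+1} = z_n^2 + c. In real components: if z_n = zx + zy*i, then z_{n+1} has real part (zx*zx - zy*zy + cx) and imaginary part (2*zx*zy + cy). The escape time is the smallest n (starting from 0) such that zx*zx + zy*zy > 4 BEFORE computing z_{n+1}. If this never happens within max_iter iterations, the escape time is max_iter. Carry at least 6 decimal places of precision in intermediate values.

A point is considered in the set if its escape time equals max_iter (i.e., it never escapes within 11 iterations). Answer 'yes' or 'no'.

z_0 = 0 + 0i, c = -1.0370 + -1.3090i
Iter 1: z = -1.0370 + -1.3090i, |z|^2 = 2.7888
Iter 2: z = -1.6751 + 1.4059i, |z|^2 = 4.7825
Escaped at iteration 2

Answer: no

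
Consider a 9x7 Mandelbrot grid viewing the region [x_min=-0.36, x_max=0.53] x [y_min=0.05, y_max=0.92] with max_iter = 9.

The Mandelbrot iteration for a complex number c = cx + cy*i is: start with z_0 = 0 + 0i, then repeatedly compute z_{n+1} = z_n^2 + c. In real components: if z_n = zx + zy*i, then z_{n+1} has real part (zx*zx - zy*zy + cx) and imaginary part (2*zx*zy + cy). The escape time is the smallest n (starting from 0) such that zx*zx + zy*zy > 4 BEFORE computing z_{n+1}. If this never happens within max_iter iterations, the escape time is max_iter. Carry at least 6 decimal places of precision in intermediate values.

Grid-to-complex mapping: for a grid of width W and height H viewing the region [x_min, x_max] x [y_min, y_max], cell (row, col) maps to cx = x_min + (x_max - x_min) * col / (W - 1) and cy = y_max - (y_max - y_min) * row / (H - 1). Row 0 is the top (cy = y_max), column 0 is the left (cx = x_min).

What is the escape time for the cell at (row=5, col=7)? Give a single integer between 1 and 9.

z_0 = 0 + 0i, c = 0.4188 + 0.1950i
Iter 1: z = 0.4188 + 0.1950i, |z|^2 = 0.2134
Iter 2: z = 0.5561 + 0.3583i, |z|^2 = 0.4376
Iter 3: z = 0.5996 + 0.5935i, |z|^2 = 0.7117
Iter 4: z = 0.4260 + 0.9067i, |z|^2 = 1.0036
Iter 5: z = -0.2219 + 0.9675i, |z|^2 = 0.9853
Iter 6: z = -0.4681 + -0.2343i, |z|^2 = 0.2741
Iter 7: z = 0.5830 + 0.4144i, |z|^2 = 0.5116
Iter 8: z = 0.5869 + 0.6782i, |z|^2 = 0.8044

Answer: 9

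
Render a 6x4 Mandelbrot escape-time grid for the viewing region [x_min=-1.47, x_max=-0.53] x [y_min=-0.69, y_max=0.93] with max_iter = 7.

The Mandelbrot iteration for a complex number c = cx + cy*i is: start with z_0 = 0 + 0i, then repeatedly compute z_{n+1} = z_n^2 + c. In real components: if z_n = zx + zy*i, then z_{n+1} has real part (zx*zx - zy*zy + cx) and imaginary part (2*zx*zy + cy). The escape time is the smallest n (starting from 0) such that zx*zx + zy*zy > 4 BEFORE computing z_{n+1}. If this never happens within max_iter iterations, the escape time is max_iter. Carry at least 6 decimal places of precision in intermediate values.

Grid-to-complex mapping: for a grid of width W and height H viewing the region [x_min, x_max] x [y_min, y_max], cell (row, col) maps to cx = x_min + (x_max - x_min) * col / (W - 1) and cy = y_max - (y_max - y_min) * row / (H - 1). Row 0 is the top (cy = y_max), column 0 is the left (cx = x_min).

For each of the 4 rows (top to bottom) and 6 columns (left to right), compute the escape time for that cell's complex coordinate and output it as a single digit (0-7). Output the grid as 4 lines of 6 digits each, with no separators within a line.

Answer: 333344
477777
677777
333457

Derivation:
(row=0, col=0): c = -1.4700 + 0.9300i → escape time 3
(row=0, col=1): c = -1.2820 + 0.9300i → escape time 3
(row=0, col=2): c = -1.0940 + 0.9300i → escape time 3
(row=0, col=3): c = -0.9060 + 0.9300i → escape time 3
(row=0, col=4): c = -0.7180 + 0.9300i → escape time 4
(row=0, col=5): c = -0.5300 + 0.9300i → escape time 4
(row=1, col=0): c = -1.4700 + 0.3900i → escape time 4
(row=1, col=1): c = -1.2820 + 0.3900i → escape time 7
(row=1, col=2): c = -1.0940 + 0.3900i → escape time 7
(row=1, col=3): c = -0.9060 + 0.3900i → escape time 7
(row=1, col=4): c = -0.7180 + 0.3900i → escape time 7
(row=1, col=5): c = -0.5300 + 0.3900i → escape time 7
(row=2, col=0): c = -1.4700 + -0.1500i → escape time 6
(row=2, col=1): c = -1.2820 + -0.1500i → escape time 7
(row=2, col=2): c = -1.0940 + -0.1500i → escape time 7
(row=2, col=3): c = -0.9060 + -0.1500i → escape time 7
(row=2, col=4): c = -0.7180 + -0.1500i → escape time 7
(row=2, col=5): c = -0.5300 + -0.1500i → escape time 7
(row=3, col=0): c = -1.4700 + -0.6900i → escape time 3
(row=3, col=1): c = -1.2820 + -0.6900i → escape time 3
(row=3, col=2): c = -1.0940 + -0.6900i → escape time 3
(row=3, col=3): c = -0.9060 + -0.6900i → escape time 4
(row=3, col=4): c = -0.7180 + -0.6900i → escape time 5
(row=3, col=5): c = -0.5300 + -0.6900i → escape time 7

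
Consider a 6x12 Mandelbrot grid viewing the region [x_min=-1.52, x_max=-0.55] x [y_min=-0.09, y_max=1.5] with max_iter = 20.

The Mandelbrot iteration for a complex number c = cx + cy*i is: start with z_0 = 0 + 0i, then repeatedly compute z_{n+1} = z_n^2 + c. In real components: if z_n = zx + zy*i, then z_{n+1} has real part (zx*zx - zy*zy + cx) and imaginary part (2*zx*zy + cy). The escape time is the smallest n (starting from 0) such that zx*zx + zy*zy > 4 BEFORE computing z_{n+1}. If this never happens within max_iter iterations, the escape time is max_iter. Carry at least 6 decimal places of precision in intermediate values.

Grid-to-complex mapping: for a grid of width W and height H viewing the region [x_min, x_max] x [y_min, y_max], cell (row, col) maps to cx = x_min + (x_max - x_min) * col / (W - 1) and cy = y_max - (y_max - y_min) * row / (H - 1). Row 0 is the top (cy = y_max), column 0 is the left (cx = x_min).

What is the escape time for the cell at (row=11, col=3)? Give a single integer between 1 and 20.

z_0 = 0 + 0i, c = -0.9380 + -0.0900i
Iter 1: z = -0.9380 + -0.0900i, |z|^2 = 0.8879
Iter 2: z = -0.0663 + 0.0788i, |z|^2 = 0.0106
Iter 3: z = -0.9398 + -0.1004i, |z|^2 = 0.8934
Iter 4: z = -0.0648 + 0.0988i, |z|^2 = 0.0140
Iter 5: z = -0.9436 + -0.1028i, |z|^2 = 0.9009
Iter 6: z = -0.0583 + 0.1040i, |z|^2 = 0.0142
Iter 7: z = -0.9454 + -0.1021i, |z|^2 = 0.9043
Iter 8: z = -0.0546 + 0.1031i, |z|^2 = 0.0136
Iter 9: z = -0.9456 + -0.1013i, |z|^2 = 0.9045
Iter 10: z = -0.0540 + 0.1015i, |z|^2 = 0.0132
Iter 11: z = -0.9454 + -0.1010i, |z|^2 = 0.9040
Iter 12: z = -0.0544 + 0.1009i, |z|^2 = 0.0131
Iter 13: z = -0.9452 + -0.1010i, |z|^2 = 0.9036
Iter 14: z = -0.0548 + 0.1009i, |z|^2 = 0.0132
Iter 15: z = -0.9452 + -0.1011i, |z|^2 = 0.9036
Iter 16: z = -0.0548 + 0.1010i, |z|^2 = 0.0132
Iter 17: z = -0.9452 + -0.1011i, |z|^2 = 0.9036
Iter 18: z = -0.0548 + 0.1011i, |z|^2 = 0.0132
Iter 19: z = -0.9452 + -0.1011i, |z|^2 = 0.9036

Answer: 20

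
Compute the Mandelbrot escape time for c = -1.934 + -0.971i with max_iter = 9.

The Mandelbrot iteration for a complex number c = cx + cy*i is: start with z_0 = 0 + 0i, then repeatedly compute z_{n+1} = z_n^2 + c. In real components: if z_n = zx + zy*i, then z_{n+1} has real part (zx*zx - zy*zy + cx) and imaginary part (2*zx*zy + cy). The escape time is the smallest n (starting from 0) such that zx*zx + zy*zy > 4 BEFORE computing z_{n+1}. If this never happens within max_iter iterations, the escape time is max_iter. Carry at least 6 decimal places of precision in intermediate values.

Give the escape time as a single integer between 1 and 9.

z_0 = 0 + 0i, c = -1.9340 + -0.9710i
Iter 1: z = -1.9340 + -0.9710i, |z|^2 = 4.6832
Escaped at iteration 1

Answer: 1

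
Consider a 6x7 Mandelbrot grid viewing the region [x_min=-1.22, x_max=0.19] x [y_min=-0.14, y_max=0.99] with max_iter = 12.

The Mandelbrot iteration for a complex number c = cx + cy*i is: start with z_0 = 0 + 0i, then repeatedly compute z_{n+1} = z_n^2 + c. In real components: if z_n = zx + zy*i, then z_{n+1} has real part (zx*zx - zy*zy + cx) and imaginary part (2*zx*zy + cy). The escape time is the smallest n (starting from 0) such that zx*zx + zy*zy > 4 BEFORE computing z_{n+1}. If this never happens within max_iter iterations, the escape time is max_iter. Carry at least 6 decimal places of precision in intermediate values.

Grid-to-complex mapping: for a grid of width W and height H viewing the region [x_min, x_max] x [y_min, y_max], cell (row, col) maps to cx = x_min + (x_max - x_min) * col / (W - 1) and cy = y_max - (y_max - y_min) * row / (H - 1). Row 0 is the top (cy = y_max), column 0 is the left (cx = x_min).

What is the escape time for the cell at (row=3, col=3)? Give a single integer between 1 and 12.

z_0 = 0 + 0i, c = -0.3740 + 0.4250i
Iter 1: z = -0.3740 + 0.4250i, |z|^2 = 0.3205
Iter 2: z = -0.4147 + 0.1071i, |z|^2 = 0.1835
Iter 3: z = -0.2135 + 0.3362i, |z|^2 = 0.1586
Iter 4: z = -0.4414 + 0.2815i, |z|^2 = 0.2741
Iter 5: z = -0.2584 + 0.1765i, |z|^2 = 0.0979
Iter 6: z = -0.3384 + 0.3338i, |z|^2 = 0.2259
Iter 7: z = -0.3709 + 0.1991i, |z|^2 = 0.1772
Iter 8: z = -0.2761 + 0.2773i, |z|^2 = 0.1531
Iter 9: z = -0.3747 + 0.2719i, |z|^2 = 0.2143
Iter 10: z = -0.3075 + 0.2212i, |z|^2 = 0.1435
Iter 11: z = -0.3284 + 0.2889i, |z|^2 = 0.1913

Answer: 12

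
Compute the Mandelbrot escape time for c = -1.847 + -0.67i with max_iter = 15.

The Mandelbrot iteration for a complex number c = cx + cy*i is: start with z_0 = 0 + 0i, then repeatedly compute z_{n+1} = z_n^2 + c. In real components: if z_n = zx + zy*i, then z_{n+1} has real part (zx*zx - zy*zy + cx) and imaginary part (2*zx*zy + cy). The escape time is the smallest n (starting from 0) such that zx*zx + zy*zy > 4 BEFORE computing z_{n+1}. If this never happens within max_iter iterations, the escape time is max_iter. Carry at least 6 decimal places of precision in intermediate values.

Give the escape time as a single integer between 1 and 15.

Answer: 2

Derivation:
z_0 = 0 + 0i, c = -1.8470 + -0.6700i
Iter 1: z = -1.8470 + -0.6700i, |z|^2 = 3.8603
Iter 2: z = 1.1155 + 1.8050i, |z|^2 = 4.5023
Escaped at iteration 2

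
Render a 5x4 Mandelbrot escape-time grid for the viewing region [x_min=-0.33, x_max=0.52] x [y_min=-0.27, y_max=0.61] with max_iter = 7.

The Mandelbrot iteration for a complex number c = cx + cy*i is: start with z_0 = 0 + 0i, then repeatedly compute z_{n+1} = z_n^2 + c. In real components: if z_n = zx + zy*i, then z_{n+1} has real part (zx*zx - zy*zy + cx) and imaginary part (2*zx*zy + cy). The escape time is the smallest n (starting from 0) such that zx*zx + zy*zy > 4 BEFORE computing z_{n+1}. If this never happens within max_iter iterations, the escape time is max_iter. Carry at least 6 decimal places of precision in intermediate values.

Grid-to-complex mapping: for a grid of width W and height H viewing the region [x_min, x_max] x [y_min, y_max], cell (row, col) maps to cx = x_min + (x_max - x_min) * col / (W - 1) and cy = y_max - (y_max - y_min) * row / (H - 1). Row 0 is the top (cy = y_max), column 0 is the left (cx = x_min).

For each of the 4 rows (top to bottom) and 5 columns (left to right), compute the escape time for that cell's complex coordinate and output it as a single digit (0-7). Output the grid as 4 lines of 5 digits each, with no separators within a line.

(row=0, col=0): c = -0.3300 + 0.6100i → escape time 7
(row=0, col=1): c = -0.1175 + 0.6100i → escape time 7
(row=0, col=2): c = 0.0950 + 0.6100i → escape time 7
(row=0, col=3): c = 0.3075 + 0.6100i → escape time 7
(row=0, col=4): c = 0.5200 + 0.6100i → escape time 4
(row=1, col=0): c = -0.3300 + 0.3167i → escape time 7
(row=1, col=1): c = -0.1175 + 0.3167i → escape time 7
(row=1, col=2): c = 0.0950 + 0.3167i → escape time 7
(row=1, col=3): c = 0.3075 + 0.3167i → escape time 7
(row=1, col=4): c = 0.5200 + 0.3167i → escape time 5
(row=2, col=0): c = -0.3300 + 0.0233i → escape time 7
(row=2, col=1): c = -0.1175 + 0.0233i → escape time 7
(row=2, col=2): c = 0.0950 + 0.0233i → escape time 7
(row=2, col=3): c = 0.3075 + 0.0233i → escape time 7
(row=2, col=4): c = 0.5200 + 0.0233i → escape time 5
(row=3, col=0): c = -0.3300 + -0.2700i → escape time 7
(row=3, col=1): c = -0.1175 + -0.2700i → escape time 7
(row=3, col=2): c = 0.0950 + -0.2700i → escape time 7
(row=3, col=3): c = 0.3075 + -0.2700i → escape time 7
(row=3, col=4): c = 0.5200 + -0.2700i → escape time 5

Answer: 77774
77775
77775
77775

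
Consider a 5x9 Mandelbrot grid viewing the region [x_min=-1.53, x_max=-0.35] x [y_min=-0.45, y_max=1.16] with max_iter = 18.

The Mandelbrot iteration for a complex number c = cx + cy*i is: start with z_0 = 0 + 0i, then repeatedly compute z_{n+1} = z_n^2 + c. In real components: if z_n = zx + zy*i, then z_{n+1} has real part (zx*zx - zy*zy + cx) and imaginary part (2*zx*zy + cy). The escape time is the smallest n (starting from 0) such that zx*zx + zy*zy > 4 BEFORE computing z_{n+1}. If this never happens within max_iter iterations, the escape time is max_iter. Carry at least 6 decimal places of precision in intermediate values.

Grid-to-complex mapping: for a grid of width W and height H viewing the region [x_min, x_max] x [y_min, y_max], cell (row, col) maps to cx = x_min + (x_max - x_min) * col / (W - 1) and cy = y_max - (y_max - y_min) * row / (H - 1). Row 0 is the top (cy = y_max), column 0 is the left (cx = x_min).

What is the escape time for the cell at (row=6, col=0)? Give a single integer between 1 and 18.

Answer: 8

Derivation:
z_0 = 0 + 0i, c = -1.5300 + -0.0475i
Iter 1: z = -1.5300 + -0.0475i, |z|^2 = 2.3432
Iter 2: z = 0.8086 + 0.0979i, |z|^2 = 0.6635
Iter 3: z = -0.8857 + 0.1108i, |z|^2 = 0.7967
Iter 4: z = -0.7579 + -0.2437i, |z|^2 = 0.6337
Iter 5: z = -1.0150 + 0.3218i, |z|^2 = 1.1339
Iter 6: z = -0.6033 + -0.7009i, |z|^2 = 0.8552
Iter 7: z = -1.6573 + 0.7982i, |z|^2 = 3.3836
Iter 8: z = 0.5795 + -2.6930i, |z|^2 = 7.5880
Escaped at iteration 8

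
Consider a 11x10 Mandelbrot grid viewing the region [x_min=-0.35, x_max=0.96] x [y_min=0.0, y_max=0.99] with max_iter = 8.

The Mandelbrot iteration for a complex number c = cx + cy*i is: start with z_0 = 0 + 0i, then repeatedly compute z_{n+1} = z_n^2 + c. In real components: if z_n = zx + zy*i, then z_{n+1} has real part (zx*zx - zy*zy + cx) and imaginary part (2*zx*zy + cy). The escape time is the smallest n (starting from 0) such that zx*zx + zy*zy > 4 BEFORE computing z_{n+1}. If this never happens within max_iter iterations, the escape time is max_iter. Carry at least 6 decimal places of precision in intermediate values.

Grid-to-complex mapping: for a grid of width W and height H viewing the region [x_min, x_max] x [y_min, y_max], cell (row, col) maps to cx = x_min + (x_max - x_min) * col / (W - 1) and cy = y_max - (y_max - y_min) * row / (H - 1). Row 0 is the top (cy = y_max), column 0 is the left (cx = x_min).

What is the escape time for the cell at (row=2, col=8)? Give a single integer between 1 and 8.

Answer: 3

Derivation:
z_0 = 0 + 0i, c = 0.6980 + 0.7700i
Iter 1: z = 0.6980 + 0.7700i, |z|^2 = 1.0801
Iter 2: z = 0.5923 + 1.8449i, |z|^2 = 3.7546
Iter 3: z = -2.3549 + 2.9555i, |z|^2 = 14.2806
Escaped at iteration 3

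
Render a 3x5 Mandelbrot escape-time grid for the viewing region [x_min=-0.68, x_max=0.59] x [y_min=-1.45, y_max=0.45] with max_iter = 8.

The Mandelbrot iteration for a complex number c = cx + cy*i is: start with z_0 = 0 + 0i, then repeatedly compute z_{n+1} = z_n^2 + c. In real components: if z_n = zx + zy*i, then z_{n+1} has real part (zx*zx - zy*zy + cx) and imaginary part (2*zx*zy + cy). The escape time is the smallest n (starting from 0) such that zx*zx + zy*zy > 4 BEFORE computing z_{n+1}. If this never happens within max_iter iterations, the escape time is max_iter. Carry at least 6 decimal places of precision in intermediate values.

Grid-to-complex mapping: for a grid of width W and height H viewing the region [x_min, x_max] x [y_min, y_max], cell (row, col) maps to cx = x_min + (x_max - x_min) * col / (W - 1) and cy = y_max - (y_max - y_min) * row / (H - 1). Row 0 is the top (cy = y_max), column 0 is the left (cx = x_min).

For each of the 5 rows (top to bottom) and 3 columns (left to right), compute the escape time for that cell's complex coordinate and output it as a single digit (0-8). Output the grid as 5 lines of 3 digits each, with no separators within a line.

Answer: 884
884
883
482
222

Derivation:
(row=0, col=0): c = -0.6800 + 0.4500i → escape time 8
(row=0, col=1): c = -0.0450 + 0.4500i → escape time 8
(row=0, col=2): c = 0.5900 + 0.4500i → escape time 4
(row=1, col=0): c = -0.6800 + -0.0250i → escape time 8
(row=1, col=1): c = -0.0450 + -0.0250i → escape time 8
(row=1, col=2): c = 0.5900 + -0.0250i → escape time 4
(row=2, col=0): c = -0.6800 + -0.5000i → escape time 8
(row=2, col=1): c = -0.0450 + -0.5000i → escape time 8
(row=2, col=2): c = 0.5900 + -0.5000i → escape time 3
(row=3, col=0): c = -0.6800 + -0.9750i → escape time 4
(row=3, col=1): c = -0.0450 + -0.9750i → escape time 8
(row=3, col=2): c = 0.5900 + -0.9750i → escape time 2
(row=4, col=0): c = -0.6800 + -1.4500i → escape time 2
(row=4, col=1): c = -0.0450 + -1.4500i → escape time 2
(row=4, col=2): c = 0.5900 + -1.4500i → escape time 2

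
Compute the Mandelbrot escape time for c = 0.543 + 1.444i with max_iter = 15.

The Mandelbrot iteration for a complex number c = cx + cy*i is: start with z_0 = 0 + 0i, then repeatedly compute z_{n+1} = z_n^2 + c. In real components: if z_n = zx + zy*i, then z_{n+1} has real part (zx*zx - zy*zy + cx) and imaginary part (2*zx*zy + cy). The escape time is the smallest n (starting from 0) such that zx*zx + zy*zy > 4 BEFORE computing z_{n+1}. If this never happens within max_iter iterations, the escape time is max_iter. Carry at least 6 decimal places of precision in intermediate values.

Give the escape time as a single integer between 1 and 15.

z_0 = 0 + 0i, c = 0.5430 + 1.4440i
Iter 1: z = 0.5430 + 1.4440i, |z|^2 = 2.3800
Iter 2: z = -1.2473 + 3.0122i, |z|^2 = 10.6290
Escaped at iteration 2

Answer: 2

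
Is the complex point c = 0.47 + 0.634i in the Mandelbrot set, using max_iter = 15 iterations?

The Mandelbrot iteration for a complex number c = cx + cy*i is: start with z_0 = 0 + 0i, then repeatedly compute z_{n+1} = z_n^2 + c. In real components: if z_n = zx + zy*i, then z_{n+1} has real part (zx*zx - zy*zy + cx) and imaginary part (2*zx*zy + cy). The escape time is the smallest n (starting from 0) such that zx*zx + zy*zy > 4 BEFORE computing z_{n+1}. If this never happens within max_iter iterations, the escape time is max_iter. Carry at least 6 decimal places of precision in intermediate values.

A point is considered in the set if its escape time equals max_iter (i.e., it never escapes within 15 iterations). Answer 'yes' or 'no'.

z_0 = 0 + 0i, c = 0.4700 + 0.6340i
Iter 1: z = 0.4700 + 0.6340i, |z|^2 = 0.6229
Iter 2: z = 0.2889 + 1.2300i, |z|^2 = 1.5963
Iter 3: z = -0.9593 + 1.3448i, |z|^2 = 2.7287
Iter 4: z = -0.4181 + -1.9461i, |z|^2 = 3.9623
Iter 5: z = -3.1426 + 2.2615i, |z|^2 = 14.9903
Escaped at iteration 5

Answer: no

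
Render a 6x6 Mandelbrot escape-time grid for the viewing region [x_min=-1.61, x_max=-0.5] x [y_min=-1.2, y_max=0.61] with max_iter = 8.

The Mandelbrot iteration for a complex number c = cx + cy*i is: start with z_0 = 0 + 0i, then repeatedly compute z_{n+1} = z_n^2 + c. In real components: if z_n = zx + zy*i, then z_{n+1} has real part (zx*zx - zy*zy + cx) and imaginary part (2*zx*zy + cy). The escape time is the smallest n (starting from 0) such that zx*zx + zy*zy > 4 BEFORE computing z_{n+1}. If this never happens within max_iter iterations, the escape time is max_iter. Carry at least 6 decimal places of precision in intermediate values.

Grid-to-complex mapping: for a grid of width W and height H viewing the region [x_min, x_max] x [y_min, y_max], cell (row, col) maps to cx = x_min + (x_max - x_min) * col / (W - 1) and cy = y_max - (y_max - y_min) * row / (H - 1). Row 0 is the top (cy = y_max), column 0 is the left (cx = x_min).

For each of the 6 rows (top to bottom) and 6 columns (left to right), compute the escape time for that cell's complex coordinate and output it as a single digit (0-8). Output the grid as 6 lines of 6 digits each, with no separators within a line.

Answer: 333568
468888
688888
335588
333345
122333

Derivation:
(row=0, col=0): c = -1.6100 + 0.6100i → escape time 3
(row=0, col=1): c = -1.3880 + 0.6100i → escape time 3
(row=0, col=2): c = -1.1660 + 0.6100i → escape time 3
(row=0, col=3): c = -0.9440 + 0.6100i → escape time 5
(row=0, col=4): c = -0.7220 + 0.6100i → escape time 6
(row=0, col=5): c = -0.5000 + 0.6100i → escape time 8
(row=1, col=0): c = -1.6100 + 0.2480i → escape time 4
(row=1, col=1): c = -1.3880 + 0.2480i → escape time 6
(row=1, col=2): c = -1.1660 + 0.2480i → escape time 8
(row=1, col=3): c = -0.9440 + 0.2480i → escape time 8
(row=1, col=4): c = -0.7220 + 0.2480i → escape time 8
(row=1, col=5): c = -0.5000 + 0.2480i → escape time 8
(row=2, col=0): c = -1.6100 + -0.1140i → escape time 6
(row=2, col=1): c = -1.3880 + -0.1140i → escape time 8
(row=2, col=2): c = -1.1660 + -0.1140i → escape time 8
(row=2, col=3): c = -0.9440 + -0.1140i → escape time 8
(row=2, col=4): c = -0.7220 + -0.1140i → escape time 8
(row=2, col=5): c = -0.5000 + -0.1140i → escape time 8
(row=3, col=0): c = -1.6100 + -0.4760i → escape time 3
(row=3, col=1): c = -1.3880 + -0.4760i → escape time 3
(row=3, col=2): c = -1.1660 + -0.4760i → escape time 5
(row=3, col=3): c = -0.9440 + -0.4760i → escape time 5
(row=3, col=4): c = -0.7220 + -0.4760i → escape time 8
(row=3, col=5): c = -0.5000 + -0.4760i → escape time 8
(row=4, col=0): c = -1.6100 + -0.8380i → escape time 3
(row=4, col=1): c = -1.3880 + -0.8380i → escape time 3
(row=4, col=2): c = -1.1660 + -0.8380i → escape time 3
(row=4, col=3): c = -0.9440 + -0.8380i → escape time 3
(row=4, col=4): c = -0.7220 + -0.8380i → escape time 4
(row=4, col=5): c = -0.5000 + -0.8380i → escape time 5
(row=5, col=0): c = -1.6100 + -1.2000i → escape time 1
(row=5, col=1): c = -1.3880 + -1.2000i → escape time 2
(row=5, col=2): c = -1.1660 + -1.2000i → escape time 2
(row=5, col=3): c = -0.9440 + -1.2000i → escape time 3
(row=5, col=4): c = -0.7220 + -1.2000i → escape time 3
(row=5, col=5): c = -0.5000 + -1.2000i → escape time 3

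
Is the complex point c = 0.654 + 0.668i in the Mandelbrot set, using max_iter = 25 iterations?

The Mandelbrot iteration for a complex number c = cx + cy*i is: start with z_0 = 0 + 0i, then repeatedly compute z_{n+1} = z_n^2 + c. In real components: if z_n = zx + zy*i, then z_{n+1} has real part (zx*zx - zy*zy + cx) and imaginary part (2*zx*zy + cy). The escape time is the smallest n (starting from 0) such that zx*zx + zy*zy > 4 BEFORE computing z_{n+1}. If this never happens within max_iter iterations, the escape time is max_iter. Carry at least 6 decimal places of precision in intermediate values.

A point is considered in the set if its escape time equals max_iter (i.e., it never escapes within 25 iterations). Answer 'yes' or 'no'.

Answer: no

Derivation:
z_0 = 0 + 0i, c = 0.6540 + 0.6680i
Iter 1: z = 0.6540 + 0.6680i, |z|^2 = 0.8739
Iter 2: z = 0.6355 + 1.5417i, |z|^2 = 2.7808
Iter 3: z = -1.3191 + 2.6275i, |z|^2 = 8.6440
Escaped at iteration 3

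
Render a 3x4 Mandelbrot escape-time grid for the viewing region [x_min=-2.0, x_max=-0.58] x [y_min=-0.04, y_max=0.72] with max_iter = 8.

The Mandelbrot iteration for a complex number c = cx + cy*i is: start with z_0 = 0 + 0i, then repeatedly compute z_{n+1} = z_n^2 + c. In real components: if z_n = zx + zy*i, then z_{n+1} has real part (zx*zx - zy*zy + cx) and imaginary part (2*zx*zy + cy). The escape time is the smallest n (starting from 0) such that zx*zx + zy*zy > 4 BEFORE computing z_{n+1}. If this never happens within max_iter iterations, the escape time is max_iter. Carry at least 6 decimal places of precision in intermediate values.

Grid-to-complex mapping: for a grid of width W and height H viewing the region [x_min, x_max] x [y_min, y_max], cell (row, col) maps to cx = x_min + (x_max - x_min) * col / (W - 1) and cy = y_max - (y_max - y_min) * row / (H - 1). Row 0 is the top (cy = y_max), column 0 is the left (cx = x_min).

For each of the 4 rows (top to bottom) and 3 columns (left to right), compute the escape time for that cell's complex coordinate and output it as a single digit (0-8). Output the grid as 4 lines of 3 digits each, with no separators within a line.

Answer: 137
158
188
188

Derivation:
(row=0, col=0): c = -2.0000 + 0.7200i → escape time 1
(row=0, col=1): c = -1.2900 + 0.7200i → escape time 3
(row=0, col=2): c = -0.5800 + 0.7200i → escape time 7
(row=1, col=0): c = -2.0000 + 0.4667i → escape time 1
(row=1, col=1): c = -1.2900 + 0.4667i → escape time 5
(row=1, col=2): c = -0.5800 + 0.4667i → escape time 8
(row=2, col=0): c = -2.0000 + 0.2133i → escape time 1
(row=2, col=1): c = -1.2900 + 0.2133i → escape time 8
(row=2, col=2): c = -0.5800 + 0.2133i → escape time 8
(row=3, col=0): c = -2.0000 + -0.0400i → escape time 1
(row=3, col=1): c = -1.2900 + -0.0400i → escape time 8
(row=3, col=2): c = -0.5800 + -0.0400i → escape time 8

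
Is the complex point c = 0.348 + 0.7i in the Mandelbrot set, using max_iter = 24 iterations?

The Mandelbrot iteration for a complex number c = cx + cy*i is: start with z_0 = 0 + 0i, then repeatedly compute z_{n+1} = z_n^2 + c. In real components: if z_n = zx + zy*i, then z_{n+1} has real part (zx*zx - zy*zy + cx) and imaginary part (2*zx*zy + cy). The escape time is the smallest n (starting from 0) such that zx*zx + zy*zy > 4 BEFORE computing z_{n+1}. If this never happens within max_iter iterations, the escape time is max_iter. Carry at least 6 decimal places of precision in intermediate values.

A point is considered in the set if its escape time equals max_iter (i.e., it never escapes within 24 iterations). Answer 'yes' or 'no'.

Answer: no

Derivation:
z_0 = 0 + 0i, c = 0.3480 + 0.7000i
Iter 1: z = 0.3480 + 0.7000i, |z|^2 = 0.6111
Iter 2: z = -0.0209 + 1.1872i, |z|^2 = 1.4099
Iter 3: z = -1.0610 + 0.6504i, |z|^2 = 1.5487
Iter 4: z = 1.0507 + -0.6801i, |z|^2 = 1.5666
Iter 5: z = 0.9895 + -0.7293i, |z|^2 = 1.5109
Iter 6: z = 0.7952 + -0.7432i, |z|^2 = 1.1847
Iter 7: z = 0.4281 + -0.4820i, |z|^2 = 0.4156
Iter 8: z = 0.2989 + 0.2873i, |z|^2 = 0.1719
Iter 9: z = 0.3548 + 0.8718i, |z|^2 = 0.8859
Iter 10: z = -0.2861 + 1.3186i, |z|^2 = 1.8206
Iter 11: z = -1.3089 + -0.0545i, |z|^2 = 1.7162
Iter 12: z = 2.0582 + 0.8427i, |z|^2 = 4.9465
Escaped at iteration 12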